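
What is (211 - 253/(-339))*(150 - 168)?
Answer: -430692/113 ≈ -3811.4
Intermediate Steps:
(211 - 253/(-339))*(150 - 168) = (211 - 253*(-1/339))*(-18) = (211 + 253/339)*(-18) = (71782/339)*(-18) = -430692/113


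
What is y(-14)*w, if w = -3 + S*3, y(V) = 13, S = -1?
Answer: -78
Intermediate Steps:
w = -6 (w = -3 - 1*3 = -3 - 3 = -6)
y(-14)*w = 13*(-6) = -78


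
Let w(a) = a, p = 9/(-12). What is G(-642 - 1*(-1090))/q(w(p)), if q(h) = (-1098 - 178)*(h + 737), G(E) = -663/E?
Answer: 663/420875840 ≈ 1.5753e-6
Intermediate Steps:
p = -¾ (p = 9*(-1/12) = -¾ ≈ -0.75000)
q(h) = -940412 - 1276*h (q(h) = -1276*(737 + h) = -940412 - 1276*h)
G(-642 - 1*(-1090))/q(w(p)) = (-663/(-642 - 1*(-1090)))/(-940412 - 1276*(-¾)) = (-663/(-642 + 1090))/(-940412 + 957) = -663/448/(-939455) = -663*1/448*(-1/939455) = -663/448*(-1/939455) = 663/420875840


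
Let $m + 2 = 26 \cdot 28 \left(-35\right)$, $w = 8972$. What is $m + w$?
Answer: $-16510$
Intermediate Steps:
$m = -25482$ ($m = -2 + 26 \cdot 28 \left(-35\right) = -2 + 728 \left(-35\right) = -2 - 25480 = -25482$)
$m + w = -25482 + 8972 = -16510$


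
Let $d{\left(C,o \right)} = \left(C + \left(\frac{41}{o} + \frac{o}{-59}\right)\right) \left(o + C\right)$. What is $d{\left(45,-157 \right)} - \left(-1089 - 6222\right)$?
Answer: $\frac{18546513}{9263} \approx 2002.2$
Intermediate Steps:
$d{\left(C,o \right)} = \left(C + o\right) \left(C + \frac{41}{o} - \frac{o}{59}\right)$ ($d{\left(C,o \right)} = \left(C + \left(\frac{41}{o} + o \left(- \frac{1}{59}\right)\right)\right) \left(C + o\right) = \left(C - \left(- \frac{41}{o} + \frac{o}{59}\right)\right) \left(C + o\right) = \left(C + \frac{41}{o} - \frac{o}{59}\right) \left(C + o\right) = \left(C + o\right) \left(C + \frac{41}{o} - \frac{o}{59}\right)$)
$d{\left(45,-157 \right)} - \left(-1089 - 6222\right) = \left(41 + 45^{2} - \frac{\left(-157\right)^{2}}{59} + 41 \cdot 45 \frac{1}{-157} + \frac{58}{59} \cdot 45 \left(-157\right)\right) - \left(-1089 - 6222\right) = \left(41 + 2025 - \frac{24649}{59} + 41 \cdot 45 \left(- \frac{1}{157}\right) - \frac{409770}{59}\right) - -7311 = \left(41 + 2025 - \frac{24649}{59} - \frac{1845}{157} - \frac{409770}{59}\right) + 7311 = - \frac{49175280}{9263} + 7311 = \frac{18546513}{9263}$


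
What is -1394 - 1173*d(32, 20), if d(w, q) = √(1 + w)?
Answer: -1394 - 1173*√33 ≈ -8132.4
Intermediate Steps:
-1394 - 1173*d(32, 20) = -1394 - 1173*√(1 + 32) = -1394 - 1173*√33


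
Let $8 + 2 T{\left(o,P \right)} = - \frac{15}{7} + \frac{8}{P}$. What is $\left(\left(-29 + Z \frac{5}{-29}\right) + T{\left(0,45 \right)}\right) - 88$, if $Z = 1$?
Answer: $- \frac{2231771}{18270} \approx -122.15$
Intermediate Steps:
$T{\left(o,P \right)} = - \frac{71}{14} + \frac{4}{P}$ ($T{\left(o,P \right)} = -4 + \frac{- \frac{15}{7} + \frac{8}{P}}{2} = -4 - \left(\frac{15}{14} - \frac{4}{P}\right) = - \frac{71}{14} + \frac{4}{P}$)
$\left(\left(-29 + Z \frac{5}{-29}\right) + T{\left(0,45 \right)}\right) - 88 = \left(\left(-29 + 1 \frac{5}{-29}\right) - \left(\frac{71}{14} - \frac{4}{45}\right)\right) - 88 = \left(\left(-29 + 1 \cdot 5 \left(- \frac{1}{29}\right)\right) + \left(- \frac{71}{14} + 4 \cdot \frac{1}{45}\right)\right) - 88 = \left(\left(-29 + 1 \left(- \frac{5}{29}\right)\right) + \left(- \frac{71}{14} + \frac{4}{45}\right)\right) - 88 = \left(\left(-29 - \frac{5}{29}\right) - \frac{3139}{630}\right) - 88 = \left(- \frac{846}{29} - \frac{3139}{630}\right) - 88 = - \frac{624011}{18270} - 88 = - \frac{2231771}{18270}$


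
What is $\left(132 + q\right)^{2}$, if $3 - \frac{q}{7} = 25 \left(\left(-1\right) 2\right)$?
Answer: $253009$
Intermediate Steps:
$q = 371$ ($q = 21 - 7 \cdot 25 \left(\left(-1\right) 2\right) = 21 - 7 \cdot 25 \left(-2\right) = 21 - -350 = 21 + 350 = 371$)
$\left(132 + q\right)^{2} = \left(132 + 371\right)^{2} = 503^{2} = 253009$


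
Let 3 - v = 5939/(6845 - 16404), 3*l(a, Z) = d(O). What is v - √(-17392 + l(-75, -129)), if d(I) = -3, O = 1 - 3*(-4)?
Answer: 34616/9559 - I*√17393 ≈ 3.6213 - 131.88*I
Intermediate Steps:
O = 13 (O = 1 + 12 = 13)
l(a, Z) = -1 (l(a, Z) = (⅓)*(-3) = -1)
v = 34616/9559 (v = 3 - 5939/(6845 - 16404) = 3 - 5939/(-9559) = 3 - 5939*(-1)/9559 = 3 - 1*(-5939/9559) = 3 + 5939/9559 = 34616/9559 ≈ 3.6213)
v - √(-17392 + l(-75, -129)) = 34616/9559 - √(-17392 - 1) = 34616/9559 - √(-17393) = 34616/9559 - I*√17393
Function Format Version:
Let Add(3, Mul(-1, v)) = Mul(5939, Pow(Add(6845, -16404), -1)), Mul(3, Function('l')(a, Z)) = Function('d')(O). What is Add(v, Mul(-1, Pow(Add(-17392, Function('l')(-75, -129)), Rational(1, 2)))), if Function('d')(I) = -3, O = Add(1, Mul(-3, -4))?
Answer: Add(Rational(34616, 9559), Mul(-1, I, Pow(17393, Rational(1, 2)))) ≈ Add(3.6213, Mul(-131.88, I))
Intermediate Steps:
O = 13 (O = Add(1, 12) = 13)
Function('l')(a, Z) = -1 (Function('l')(a, Z) = Mul(Rational(1, 3), -3) = -1)
v = Rational(34616, 9559) (v = Add(3, Mul(-1, Mul(5939, Pow(Add(6845, -16404), -1)))) = Add(3, Mul(-1, Mul(5939, Pow(-9559, -1)))) = Add(3, Mul(-1, Mul(5939, Rational(-1, 9559)))) = Add(3, Mul(-1, Rational(-5939, 9559))) = Add(3, Rational(5939, 9559)) = Rational(34616, 9559) ≈ 3.6213)
Add(v, Mul(-1, Pow(Add(-17392, Function('l')(-75, -129)), Rational(1, 2)))) = Add(Rational(34616, 9559), Mul(-1, Pow(Add(-17392, -1), Rational(1, 2)))) = Add(Rational(34616, 9559), Mul(-1, Pow(-17393, Rational(1, 2)))) = Add(Rational(34616, 9559), Mul(-1, Mul(I, Pow(17393, Rational(1, 2))))) = Add(Rational(34616, 9559), Mul(-1, I, Pow(17393, Rational(1, 2))))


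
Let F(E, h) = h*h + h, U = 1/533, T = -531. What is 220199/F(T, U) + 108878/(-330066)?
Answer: 312843123787789/2670534 ≈ 1.1715e+8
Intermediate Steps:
U = 1/533 ≈ 0.0018762
F(E, h) = h + h**2 (F(E, h) = h**2 + h = h + h**2)
220199/F(T, U) + 108878/(-330066) = 220199/(((1 + 1/533)/533)) + 108878/(-330066) = 220199/(((1/533)*(534/533))) + 108878*(-1/330066) = 220199/(534/284089) - 4949/15003 = 220199*(284089/534) - 4949/15003 = 62556113711/534 - 4949/15003 = 312843123787789/2670534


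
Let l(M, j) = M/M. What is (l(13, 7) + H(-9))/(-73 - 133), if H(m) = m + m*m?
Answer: -73/206 ≈ -0.35437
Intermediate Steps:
l(M, j) = 1
H(m) = m + m**2
(l(13, 7) + H(-9))/(-73 - 133) = (1 - 9*(1 - 9))/(-73 - 133) = (1 - 9*(-8))/(-206) = (1 + 72)*(-1/206) = 73*(-1/206) = -73/206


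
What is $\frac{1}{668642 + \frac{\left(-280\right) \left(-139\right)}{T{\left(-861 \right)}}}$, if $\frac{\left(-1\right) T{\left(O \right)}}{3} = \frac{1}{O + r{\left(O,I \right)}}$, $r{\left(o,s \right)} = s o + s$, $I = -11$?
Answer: $- \frac{3}{332667154} \approx -9.018 \cdot 10^{-9}$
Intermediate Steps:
$r{\left(o,s \right)} = s + o s$ ($r{\left(o,s \right)} = o s + s = s + o s$)
$T{\left(O \right)} = - \frac{3}{-11 - 10 O}$ ($T{\left(O \right)} = - \frac{3}{O - 11 \left(1 + O\right)} = - \frac{3}{O - \left(11 + 11 O\right)} = - \frac{3}{-11 - 10 O}$)
$\frac{1}{668642 + \frac{\left(-280\right) \left(-139\right)}{T{\left(-861 \right)}}} = \frac{1}{668642 + \frac{\left(-280\right) \left(-139\right)}{3 \frac{1}{11 + 10 \left(-861\right)}}} = \frac{1}{668642 + \frac{38920}{3 \frac{1}{11 - 8610}}} = \frac{1}{668642 + \frac{38920}{3 \frac{1}{-8599}}} = \frac{1}{668642 + \frac{38920}{3 \left(- \frac{1}{8599}\right)}} = \frac{1}{668642 + \frac{38920}{- \frac{3}{8599}}} = \frac{1}{668642 + 38920 \left(- \frac{8599}{3}\right)} = \frac{1}{668642 - \frac{334673080}{3}} = \frac{1}{- \frac{332667154}{3}} = - \frac{3}{332667154}$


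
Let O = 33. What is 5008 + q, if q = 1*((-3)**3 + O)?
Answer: 5014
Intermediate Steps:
q = 6 (q = 1*((-3)**3 + 33) = 1*(-27 + 33) = 1*6 = 6)
5008 + q = 5008 + 6 = 5014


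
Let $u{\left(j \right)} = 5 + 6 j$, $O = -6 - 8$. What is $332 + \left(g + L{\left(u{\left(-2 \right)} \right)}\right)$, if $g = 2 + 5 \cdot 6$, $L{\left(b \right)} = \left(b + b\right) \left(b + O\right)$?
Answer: $658$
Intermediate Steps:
$O = -14$ ($O = -6 - 8 = -14$)
$L{\left(b \right)} = 2 b \left(-14 + b\right)$ ($L{\left(b \right)} = \left(b + b\right) \left(b - 14\right) = 2 b \left(-14 + b\right)$)
$g = 32$ ($g = 2 + 30 = 32$)
$332 + \left(g + L{\left(u{\left(-2 \right)} \right)}\right) = 332 + \left(32 + 2 \left(5 + 6 \left(-2\right)\right) \left(-14 + \left(5 + 6 \left(-2\right)\right)\right)\right) = 332 + \left(32 + 2 \left(5 - 12\right) \left(-14 + \left(5 - 12\right)\right)\right) = 332 + \left(32 + 2 \left(-7\right) \left(-14 - 7\right)\right) = 332 + \left(32 + 2 \left(-7\right) \left(-21\right)\right) = 332 + \left(32 + 294\right) = 332 + 326 = 658$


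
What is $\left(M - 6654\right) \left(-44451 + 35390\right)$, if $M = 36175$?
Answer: $-267489781$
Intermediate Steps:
$\left(M - 6654\right) \left(-44451 + 35390\right) = \left(36175 - 6654\right) \left(-44451 + 35390\right) = 29521 \left(-9061\right) = -267489781$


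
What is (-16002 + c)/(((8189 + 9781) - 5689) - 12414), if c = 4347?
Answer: 1665/19 ≈ 87.632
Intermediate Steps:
(-16002 + c)/(((8189 + 9781) - 5689) - 12414) = (-16002 + 4347)/(((8189 + 9781) - 5689) - 12414) = -11655/((17970 - 5689) - 12414) = -11655/(12281 - 12414) = -11655/(-133) = -11655*(-1/133) = 1665/19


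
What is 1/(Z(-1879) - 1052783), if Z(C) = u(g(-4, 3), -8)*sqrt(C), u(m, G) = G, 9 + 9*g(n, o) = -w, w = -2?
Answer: I/(-1052783*I + 8*sqrt(1879)) ≈ -9.4986e-7 + 3.1288e-10*I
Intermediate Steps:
g(n, o) = -7/9 (g(n, o) = -1 + (-1*(-2))/9 = -1 + (1/9)*2 = -1 + 2/9 = -7/9)
Z(C) = -8*sqrt(C)
1/(Z(-1879) - 1052783) = 1/(-8*I*sqrt(1879) - 1052783) = 1/(-1052783 - 8*I*sqrt(1879))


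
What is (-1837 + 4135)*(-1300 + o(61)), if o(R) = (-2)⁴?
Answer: -2950632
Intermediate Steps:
o(R) = 16
(-1837 + 4135)*(-1300 + o(61)) = (-1837 + 4135)*(-1300 + 16) = 2298*(-1284) = -2950632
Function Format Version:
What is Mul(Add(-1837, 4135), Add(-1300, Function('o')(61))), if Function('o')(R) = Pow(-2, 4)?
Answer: -2950632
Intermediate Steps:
Function('o')(R) = 16
Mul(Add(-1837, 4135), Add(-1300, Function('o')(61))) = Mul(Add(-1837, 4135), Add(-1300, 16)) = Mul(2298, -1284) = -2950632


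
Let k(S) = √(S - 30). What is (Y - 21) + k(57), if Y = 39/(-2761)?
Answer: -58020/2761 + 3*√3 ≈ -15.818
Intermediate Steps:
k(S) = √(-30 + S)
Y = -39/2761 (Y = 39*(-1/2761) = -39/2761 ≈ -0.014125)
(Y - 21) + k(57) = (-39/2761 - 21) + √(-30 + 57) = -58020/2761 + √27 = -58020/2761 + 3*√3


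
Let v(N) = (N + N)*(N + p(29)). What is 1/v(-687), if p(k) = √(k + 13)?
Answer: 1/943854 + √42/648427698 ≈ 1.0695e-6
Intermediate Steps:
p(k) = √(13 + k)
v(N) = 2*N*(N + √42) (v(N) = (N + N)*(N + √(13 + 29)) = (2*N)*(N + √42) = 2*N*(N + √42))
1/v(-687) = 1/(2*(-687)*(-687 + √42)) = 1/(943938 - 1374*√42)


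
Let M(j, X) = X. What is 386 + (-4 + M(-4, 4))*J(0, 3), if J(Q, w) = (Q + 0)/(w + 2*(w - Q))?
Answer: 386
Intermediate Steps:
J(Q, w) = Q/(-2*Q + 3*w) (J(Q, w) = Q/(w + (-2*Q + 2*w)) = Q/(-2*Q + 3*w))
386 + (-4 + M(-4, 4))*J(0, 3) = 386 + (-4 + 4)*(0/(-2*0 + 3*3)) = 386 + 0*(0/(0 + 9)) = 386 + 0*(0/9) = 386 + 0*(0*(⅑)) = 386 + 0*0 = 386 + 0 = 386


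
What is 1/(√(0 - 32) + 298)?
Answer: 149/44418 - I*√2/22209 ≈ 0.0033545 - 6.3678e-5*I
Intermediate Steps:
1/(√(0 - 32) + 298) = 1/(√(-32) + 298) = 1/(4*I*√2 + 298) = 1/(298 + 4*I*√2)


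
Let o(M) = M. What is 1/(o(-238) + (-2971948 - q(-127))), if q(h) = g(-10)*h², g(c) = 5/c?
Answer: -2/5928243 ≈ -3.3737e-7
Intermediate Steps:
q(h) = -h²/2 (q(h) = (5/(-10))*h² = (5*(-⅒))*h² = -h²/2)
1/(o(-238) + (-2971948 - q(-127))) = 1/(-238 + (-2971948 - (-1)*(-127)²/2)) = 1/(-238 + (-2971948 - (-1)*16129/2)) = 1/(-238 + (-2971948 - 1*(-16129/2))) = 1/(-238 + (-2971948 + 16129/2)) = 1/(-238 - 5927767/2) = 1/(-5928243/2) = -2/5928243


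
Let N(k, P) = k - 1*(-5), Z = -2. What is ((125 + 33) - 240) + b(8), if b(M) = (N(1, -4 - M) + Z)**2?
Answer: -66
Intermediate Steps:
N(k, P) = 5 + k (N(k, P) = k + 5 = 5 + k)
b(M) = 16 (b(M) = ((5 + 1) - 2)**2 = (6 - 2)**2 = 4**2 = 16)
((125 + 33) - 240) + b(8) = ((125 + 33) - 240) + 16 = (158 - 240) + 16 = -82 + 16 = -66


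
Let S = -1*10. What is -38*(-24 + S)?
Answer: 1292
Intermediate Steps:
S = -10
-38*(-24 + S) = -38*(-24 - 10) = -38*(-34) = 1292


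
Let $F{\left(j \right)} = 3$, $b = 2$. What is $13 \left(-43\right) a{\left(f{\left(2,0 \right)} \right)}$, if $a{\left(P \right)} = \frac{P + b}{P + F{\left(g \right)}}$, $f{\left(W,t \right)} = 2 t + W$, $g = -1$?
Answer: $- \frac{2236}{5} \approx -447.2$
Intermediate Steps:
$f{\left(W,t \right)} = W + 2 t$
$a{\left(P \right)} = \frac{2 + P}{3 + P}$ ($a{\left(P \right)} = \frac{P + 2}{P + 3} = \frac{2 + P}{3 + P}$)
$13 \left(-43\right) a{\left(f{\left(2,0 \right)} \right)} = 13 \left(-43\right) \frac{2 + \left(2 + 2 \cdot 0\right)}{3 + \left(2 + 2 \cdot 0\right)} = - 559 \frac{2 + \left(2 + 0\right)}{3 + \left(2 + 0\right)} = - 559 \frac{2 + 2}{3 + 2} = - 559 \cdot \frac{1}{5} \cdot 4 = \left(-559\right) \frac{4}{5} = - \frac{2236}{5}$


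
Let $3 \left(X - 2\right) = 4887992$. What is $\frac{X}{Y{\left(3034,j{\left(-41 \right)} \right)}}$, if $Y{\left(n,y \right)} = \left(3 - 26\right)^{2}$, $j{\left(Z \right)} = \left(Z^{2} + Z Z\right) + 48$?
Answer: $\frac{4887998}{1587} \approx 3080.0$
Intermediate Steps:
$j{\left(Z \right)} = 48 + 2 Z^{2}$ ($j{\left(Z \right)} = \left(Z^{2} + Z^{2}\right) + 48 = 2 Z^{2} + 48 = 48 + 2 Z^{2}$)
$Y{\left(n,y \right)} = 529$ ($Y{\left(n,y \right)} = \left(-23\right)^{2} = 529$)
$X = \frac{4887998}{3}$ ($X = 2 + \frac{1}{3} \cdot 4887992 = 2 + \frac{4887992}{3} = \frac{4887998}{3} \approx 1.6293 \cdot 10^{6}$)
$\frac{X}{Y{\left(3034,j{\left(-41 \right)} \right)}} = \frac{4887998}{3 \cdot 529} = \frac{4887998}{3} \cdot \frac{1}{529} = \frac{4887998}{1587}$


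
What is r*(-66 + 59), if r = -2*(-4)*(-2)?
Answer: 112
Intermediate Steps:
r = -16 (r = 8*(-2) = -16)
r*(-66 + 59) = -16*(-66 + 59) = -16*(-7) = 112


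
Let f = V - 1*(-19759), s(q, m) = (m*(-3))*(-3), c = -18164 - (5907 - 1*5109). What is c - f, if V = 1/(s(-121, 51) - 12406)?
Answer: -462599786/11947 ≈ -38721.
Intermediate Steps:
c = -18962 (c = -18164 - (5907 - 5109) = -18164 - 1*798 = -18164 - 798 = -18962)
s(q, m) = 9*m (s(q, m) = -3*m*(-3) = 9*m)
V = -1/11947 (V = 1/(9*51 - 12406) = 1/(459 - 12406) = 1/(-11947) = -1/11947 ≈ -8.3703e-5)
f = 236060772/11947 (f = -1/11947 - 1*(-19759) = -1/11947 + 19759 = 236060772/11947 ≈ 19759.)
c - f = -18962 - 1*236060772/11947 = -18962 - 236060772/11947 = -462599786/11947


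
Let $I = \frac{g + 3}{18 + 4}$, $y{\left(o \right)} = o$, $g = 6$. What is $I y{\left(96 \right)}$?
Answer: $\frac{432}{11} \approx 39.273$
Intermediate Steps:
$I = \frac{9}{22}$ ($I = \frac{6 + 3}{18 + 4} = \frac{9}{22} \approx 0.40909$)
$I y{\left(96 \right)} = \frac{9}{22} \cdot 96 = \frac{432}{11}$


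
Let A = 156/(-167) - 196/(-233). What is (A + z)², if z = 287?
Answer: 124631345873281/1514065921 ≈ 82316.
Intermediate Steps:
A = -3616/38911 (A = 156*(-1/167) - 196*(-1/233) = -156/167 + 196/233 = -3616/38911 ≈ -0.092930)
(A + z)² = (-3616/38911 + 287)² = (11163841/38911)² = 124631345873281/1514065921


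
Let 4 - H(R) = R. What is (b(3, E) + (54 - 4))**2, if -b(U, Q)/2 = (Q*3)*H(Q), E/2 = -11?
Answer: 12124324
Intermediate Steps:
E = -22 (E = 2*(-11) = -22)
H(R) = 4 - R
b(U, Q) = -6*Q*(4 - Q) (b(U, Q) = -2*Q*3*(4 - Q) = -2*3*Q*(4 - Q) = -6*Q*(4 - Q))
(b(3, E) + (54 - 4))**2 = (6*(-22)*(-4 - 22) + (54 - 4))**2 = (6*(-22)*(-26) + 50)**2 = (3432 + 50)**2 = 3482**2 = 12124324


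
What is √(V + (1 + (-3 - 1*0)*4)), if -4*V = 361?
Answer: 9*I*√5/2 ≈ 10.062*I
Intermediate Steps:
V = -361/4 (V = -¼*361 = -361/4 ≈ -90.250)
√(V + (1 + (-3 - 1*0)*4)) = √(-361/4 + (1 + (-3 - 1*0)*4)) = √(-361/4 + (1 + (-3 + 0)*4)) = √(-361/4 + (1 - 3*4)) = √(-361/4 + (1 - 12)) = √(-361/4 - 11) = √(-405/4) = 9*I*√5/2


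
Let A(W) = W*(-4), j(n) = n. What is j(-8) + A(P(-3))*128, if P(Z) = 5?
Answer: -2568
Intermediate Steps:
A(W) = -4*W
j(-8) + A(P(-3))*128 = -8 - 4*5*128 = -8 - 20*128 = -8 - 2560 = -2568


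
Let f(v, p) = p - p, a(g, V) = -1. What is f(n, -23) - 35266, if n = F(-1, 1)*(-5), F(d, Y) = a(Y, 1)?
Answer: -35266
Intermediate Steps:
F(d, Y) = -1
n = 5 (n = -1*(-5) = 5)
f(v, p) = 0
f(n, -23) - 35266 = 0 - 35266 = -35266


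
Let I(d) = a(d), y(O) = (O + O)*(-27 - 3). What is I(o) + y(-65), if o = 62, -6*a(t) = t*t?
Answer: 9778/3 ≈ 3259.3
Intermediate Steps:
a(t) = -t**2/6 (a(t) = -t*t/6 = -t**2/6)
y(O) = -60*O (y(O) = (2*O)*(-30) = -60*O)
I(d) = -d**2/6
I(o) + y(-65) = -1/6*62**2 - 60*(-65) = -1/6*3844 + 3900 = -1922/3 + 3900 = 9778/3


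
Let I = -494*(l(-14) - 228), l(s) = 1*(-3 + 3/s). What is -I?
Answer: -799539/7 ≈ -1.1422e+5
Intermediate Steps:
l(s) = -3 + 3/s
I = 799539/7 (I = -494*((-3 + 3/(-14)) - 228) = -494*((-3 + 3*(-1/14)) - 228) = -494*((-3 - 3/14) - 228) = -494*(-45/14 - 228) = -494*(-3237/14) = 799539/7 ≈ 1.1422e+5)
-I = -1*799539/7 = -799539/7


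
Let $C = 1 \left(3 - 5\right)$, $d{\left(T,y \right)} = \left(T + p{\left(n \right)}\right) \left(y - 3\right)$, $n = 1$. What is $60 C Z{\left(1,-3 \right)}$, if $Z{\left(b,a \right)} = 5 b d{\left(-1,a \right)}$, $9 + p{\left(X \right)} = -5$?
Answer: $-54000$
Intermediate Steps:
$p{\left(X \right)} = -14$ ($p{\left(X \right)} = -9 - 5 = -14$)
$d{\left(T,y \right)} = \left(-14 + T\right) \left(-3 + y\right)$ ($d{\left(T,y \right)} = \left(T - 14\right) \left(y - 3\right) = \left(-14 + T\right) \left(-3 + y\right)$)
$Z{\left(b,a \right)} = 5 b \left(45 - 15 a\right)$ ($Z{\left(b,a \right)} = 5 b \left(42 - 14 a - -3 - a\right) = 5 b \left(42 - 14 a + 3 - a\right) = 5 b \left(45 - 15 a\right)$)
$C = -2$ ($C = 1 \left(-2\right) = -2$)
$60 C Z{\left(1,-3 \right)} = 60 \left(- 2 \cdot 75 \cdot 1 \left(3 - -3\right)\right) = 60 \left(- 2 \cdot 75 \cdot 1 \left(3 + 3\right)\right) = 60 \left(- 2 \cdot 75 \cdot 1 \cdot 6\right) = 60 \left(\left(-2\right) 450\right) = 60 \left(-900\right) = -54000$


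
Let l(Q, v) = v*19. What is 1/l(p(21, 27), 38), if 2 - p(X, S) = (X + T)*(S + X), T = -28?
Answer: 1/722 ≈ 0.0013850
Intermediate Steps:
p(X, S) = 2 - (-28 + X)*(S + X) (p(X, S) = 2 - (X - 28)*(S + X) = 2 - (-28 + X)*(S + X))
l(Q, v) = 19*v
1/l(p(21, 27), 38) = 1/(19*38) = 1/722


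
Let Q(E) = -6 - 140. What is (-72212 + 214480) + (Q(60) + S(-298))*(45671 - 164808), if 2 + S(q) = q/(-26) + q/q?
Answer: 211768878/13 ≈ 1.6290e+7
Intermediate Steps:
S(q) = -1 - q/26 (S(q) = -2 + (q/(-26) + q/q) = -2 + (q*(-1/26) + 1) = -2 + (-q/26 + 1) = -2 + (1 - q/26) = -1 - q/26)
Q(E) = -146
(-72212 + 214480) + (Q(60) + S(-298))*(45671 - 164808) = (-72212 + 214480) + (-146 + (-1 - 1/26*(-298)))*(45671 - 164808) = 142268 + (-146 + (-1 + 149/13))*(-119137) = 142268 + (-146 + 136/13)*(-119137) = 142268 - 1762/13*(-119137) = 142268 + 209919394/13 = 211768878/13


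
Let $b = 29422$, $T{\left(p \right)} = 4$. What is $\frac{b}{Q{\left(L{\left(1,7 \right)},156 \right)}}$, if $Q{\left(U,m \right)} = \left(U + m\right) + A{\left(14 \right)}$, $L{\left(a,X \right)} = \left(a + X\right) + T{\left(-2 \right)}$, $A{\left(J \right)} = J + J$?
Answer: $\frac{14711}{98} \approx 150.11$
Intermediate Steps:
$A{\left(J \right)} = 2 J$
$L{\left(a,X \right)} = 4 + X + a$ ($L{\left(a,X \right)} = \left(a + X\right) + 4 = \left(X + a\right) + 4 = 4 + X + a$)
$Q{\left(U,m \right)} = 28 + U + m$ ($Q{\left(U,m \right)} = \left(U + m\right) + 2 \cdot 14 = \left(U + m\right) + 28 = 28 + U + m$)
$\frac{b}{Q{\left(L{\left(1,7 \right)},156 \right)}} = \frac{29422}{28 + \left(4 + 7 + 1\right) + 156} = \frac{29422}{28 + 12 + 156} = \frac{29422}{196} = 29422 \cdot \frac{1}{196} = \frac{14711}{98}$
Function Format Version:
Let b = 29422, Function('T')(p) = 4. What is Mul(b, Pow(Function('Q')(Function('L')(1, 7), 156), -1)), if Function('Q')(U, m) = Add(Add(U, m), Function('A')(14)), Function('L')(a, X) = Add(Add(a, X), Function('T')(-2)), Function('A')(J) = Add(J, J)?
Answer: Rational(14711, 98) ≈ 150.11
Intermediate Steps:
Function('A')(J) = Mul(2, J)
Function('L')(a, X) = Add(4, X, a) (Function('L')(a, X) = Add(Add(a, X), 4) = Add(Add(X, a), 4) = Add(4, X, a))
Function('Q')(U, m) = Add(28, U, m) (Function('Q')(U, m) = Add(Add(U, m), Mul(2, 14)) = Add(Add(U, m), 28) = Add(28, U, m))
Mul(b, Pow(Function('Q')(Function('L')(1, 7), 156), -1)) = Mul(29422, Pow(Add(28, Add(4, 7, 1), 156), -1)) = Mul(29422, Pow(Add(28, 12, 156), -1)) = Mul(29422, Pow(196, -1)) = Mul(29422, Rational(1, 196)) = Rational(14711, 98)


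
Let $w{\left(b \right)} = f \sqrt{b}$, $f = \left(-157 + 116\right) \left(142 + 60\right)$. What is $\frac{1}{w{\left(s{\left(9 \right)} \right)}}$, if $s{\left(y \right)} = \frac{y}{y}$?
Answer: $- \frac{1}{8282} \approx -0.00012074$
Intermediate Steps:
$s{\left(y \right)} = 1$
$f = -8282$ ($f = \left(-41\right) 202 = -8282$)
$w{\left(b \right)} = - 8282 \sqrt{b}$
$\frac{1}{w{\left(s{\left(9 \right)} \right)}} = \frac{1}{\left(-8282\right) \sqrt{1}} = \frac{1}{\left(-8282\right) 1} = \frac{1}{-8282} = - \frac{1}{8282}$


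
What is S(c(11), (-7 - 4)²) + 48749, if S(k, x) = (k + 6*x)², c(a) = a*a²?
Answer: 4279998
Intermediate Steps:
c(a) = a³
S(c(11), (-7 - 4)²) + 48749 = (11³ + 6*(-7 - 4)²)² + 48749 = (1331 + 6*(-11)²)² + 48749 = (1331 + 6*121)² + 48749 = (1331 + 726)² + 48749 = 2057² + 48749 = 4231249 + 48749 = 4279998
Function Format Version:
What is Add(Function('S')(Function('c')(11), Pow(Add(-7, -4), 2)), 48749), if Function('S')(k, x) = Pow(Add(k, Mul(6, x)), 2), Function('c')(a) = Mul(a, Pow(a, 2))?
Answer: 4279998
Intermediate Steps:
Function('c')(a) = Pow(a, 3)
Add(Function('S')(Function('c')(11), Pow(Add(-7, -4), 2)), 48749) = Add(Pow(Add(Pow(11, 3), Mul(6, Pow(Add(-7, -4), 2))), 2), 48749) = Add(Pow(Add(1331, Mul(6, Pow(-11, 2))), 2), 48749) = Add(Pow(Add(1331, Mul(6, 121)), 2), 48749) = Add(Pow(Add(1331, 726), 2), 48749) = Add(Pow(2057, 2), 48749) = Add(4231249, 48749) = 4279998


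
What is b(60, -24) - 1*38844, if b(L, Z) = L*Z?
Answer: -40284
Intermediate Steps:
b(60, -24) - 1*38844 = 60*(-24) - 1*38844 = -1440 - 38844 = -40284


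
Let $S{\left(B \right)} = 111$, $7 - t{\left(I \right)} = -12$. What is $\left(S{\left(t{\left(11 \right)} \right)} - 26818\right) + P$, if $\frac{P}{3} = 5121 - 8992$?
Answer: $-38320$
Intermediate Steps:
$P = -11613$ ($P = 3 \left(5121 - 8992\right) = 3 \left(-3871\right) = -11613$)
$t{\left(I \right)} = 19$ ($t{\left(I \right)} = 7 - -12 = 7 + 12 = 19$)
$\left(S{\left(t{\left(11 \right)} \right)} - 26818\right) + P = \left(111 - 26818\right) - 11613 = -26707 - 11613 = -38320$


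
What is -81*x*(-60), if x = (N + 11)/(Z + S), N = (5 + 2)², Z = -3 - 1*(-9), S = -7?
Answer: -291600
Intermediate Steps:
Z = 6 (Z = -3 + 9 = 6)
N = 49 (N = 7² = 49)
x = -60 (x = (49 + 11)/(6 - 7) = 60/(-1) = 60*(-1) = -60)
-81*x*(-60) = -81*(-60)*(-60) = 4860*(-60) = -291600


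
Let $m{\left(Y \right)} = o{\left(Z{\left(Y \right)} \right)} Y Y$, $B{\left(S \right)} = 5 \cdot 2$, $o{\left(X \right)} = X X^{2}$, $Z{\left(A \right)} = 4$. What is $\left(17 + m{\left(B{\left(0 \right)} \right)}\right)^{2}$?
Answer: $41177889$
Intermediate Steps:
$o{\left(X \right)} = X^{3}$
$B{\left(S \right)} = 10$
$m{\left(Y \right)} = 64 Y^{2}$ ($m{\left(Y \right)} = 4^{3} Y Y = 64 Y^{2}$)
$\left(17 + m{\left(B{\left(0 \right)} \right)}\right)^{2} = \left(17 + 64 \cdot 10^{2}\right)^{2} = \left(17 + 64 \cdot 100\right)^{2} = \left(17 + 6400\right)^{2} = 6417^{2} = 41177889$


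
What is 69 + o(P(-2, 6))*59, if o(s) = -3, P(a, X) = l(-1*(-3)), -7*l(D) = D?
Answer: -108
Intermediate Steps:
l(D) = -D/7
P(a, X) = -3/7 (P(a, X) = -(-1)*(-3)/7 = -1/7*3 = -3/7)
69 + o(P(-2, 6))*59 = 69 - 3*59 = 69 - 177 = -108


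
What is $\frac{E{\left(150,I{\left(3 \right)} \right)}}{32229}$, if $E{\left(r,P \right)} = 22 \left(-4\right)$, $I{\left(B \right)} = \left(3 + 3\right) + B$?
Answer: $- \frac{88}{32229} \approx -0.0027305$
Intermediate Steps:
$I{\left(B \right)} = 6 + B$
$E{\left(r,P \right)} = -88$
$\frac{E{\left(150,I{\left(3 \right)} \right)}}{32229} = - \frac{88}{32229}$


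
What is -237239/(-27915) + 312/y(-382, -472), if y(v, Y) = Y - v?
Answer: 140467/27915 ≈ 5.0320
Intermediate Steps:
-237239/(-27915) + 312/y(-382, -472) = -237239/(-27915) + 312/(-472 - 1*(-382)) = -237239*(-1/27915) + 312/(-472 + 382) = 237239/27915 + 312/(-90) = 237239/27915 + 312*(-1/90) = 237239/27915 - 52/15 = 140467/27915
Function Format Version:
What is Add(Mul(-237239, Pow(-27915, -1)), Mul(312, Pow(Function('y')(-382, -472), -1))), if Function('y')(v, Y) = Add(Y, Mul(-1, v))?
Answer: Rational(140467, 27915) ≈ 5.0320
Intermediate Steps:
Add(Mul(-237239, Pow(-27915, -1)), Mul(312, Pow(Function('y')(-382, -472), -1))) = Add(Mul(-237239, Pow(-27915, -1)), Mul(312, Pow(Add(-472, Mul(-1, -382)), -1))) = Add(Mul(-237239, Rational(-1, 27915)), Mul(312, Pow(Add(-472, 382), -1))) = Add(Rational(237239, 27915), Mul(312, Pow(-90, -1))) = Add(Rational(237239, 27915), Mul(312, Rational(-1, 90))) = Add(Rational(237239, 27915), Rational(-52, 15)) = Rational(140467, 27915)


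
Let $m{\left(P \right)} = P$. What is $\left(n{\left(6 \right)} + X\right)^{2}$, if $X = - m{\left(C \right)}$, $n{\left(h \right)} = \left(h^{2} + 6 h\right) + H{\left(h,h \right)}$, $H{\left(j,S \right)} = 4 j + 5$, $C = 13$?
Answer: $7744$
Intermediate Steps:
$H{\left(j,S \right)} = 5 + 4 j$
$n{\left(h \right)} = 5 + h^{2} + 10 h$ ($n{\left(h \right)} = \left(h^{2} + 6 h\right) + \left(5 + 4 h\right) = 5 + h^{2} + 10 h$)
$X = -13$ ($X = \left(-1\right) 13 = -13$)
$\left(n{\left(6 \right)} + X\right)^{2} = \left(\left(5 + 6^{2} + 10 \cdot 6\right) - 13\right)^{2} = \left(\left(5 + 36 + 60\right) - 13\right)^{2} = \left(101 - 13\right)^{2} = 88^{2} = 7744$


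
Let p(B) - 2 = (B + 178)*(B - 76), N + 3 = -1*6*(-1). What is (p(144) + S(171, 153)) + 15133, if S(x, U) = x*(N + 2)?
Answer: 37886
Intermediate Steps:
N = 3 (N = -3 - 1*6*(-1) = -3 - 6*(-1) = -3 + 6 = 3)
p(B) = 2 + (-76 + B)*(178 + B) (p(B) = 2 + (B + 178)*(B - 76) = 2 + (178 + B)*(-76 + B) = 2 + (-76 + B)*(178 + B))
S(x, U) = 5*x (S(x, U) = x*(3 + 2) = x*5 = 5*x)
(p(144) + S(171, 153)) + 15133 = ((-13526 + 144² + 102*144) + 5*171) + 15133 = ((-13526 + 20736 + 14688) + 855) + 15133 = (21898 + 855) + 15133 = 22753 + 15133 = 37886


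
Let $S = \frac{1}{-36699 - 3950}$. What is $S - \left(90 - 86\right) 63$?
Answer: $- \frac{10243549}{40649} \approx -252.0$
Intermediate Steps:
$S = - \frac{1}{40649}$ ($S = \frac{1}{-40649} = - \frac{1}{40649} \approx -2.4601 \cdot 10^{-5}$)
$S - \left(90 - 86\right) 63 = - \frac{1}{40649} - \left(90 - 86\right) 63 = - \frac{1}{40649} - 4 \cdot 63 = - \frac{1}{40649} - 252 = - \frac{10243549}{40649}$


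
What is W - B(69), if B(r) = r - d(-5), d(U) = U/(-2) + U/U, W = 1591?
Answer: 3051/2 ≈ 1525.5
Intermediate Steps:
d(U) = 1 - U/2 (d(U) = U*(-½) + 1 = -U/2 + 1 = 1 - U/2)
B(r) = -7/2 + r (B(r) = r - (1 - ½*(-5)) = r - (1 + 5/2) = r - 1*7/2 = r - 7/2 = -7/2 + r)
W - B(69) = 1591 - (-7/2 + 69) = 1591 - 1*131/2 = 1591 - 131/2 = 3051/2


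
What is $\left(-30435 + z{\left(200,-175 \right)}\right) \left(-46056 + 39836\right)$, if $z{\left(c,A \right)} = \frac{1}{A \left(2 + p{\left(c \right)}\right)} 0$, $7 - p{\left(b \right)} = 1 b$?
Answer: $189305700$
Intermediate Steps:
$p{\left(b \right)} = 7 - b$ ($p{\left(b \right)} = 7 - 1 b = 7 - b$)
$z{\left(c,A \right)} = 0$ ($z{\left(c,A \right)} = \frac{1}{A \left(2 - \left(-7 + c\right)\right)} 0 = \frac{1}{A \left(9 - c\right)} 0 = 0$)
$\left(-30435 + z{\left(200,-175 \right)}\right) \left(-46056 + 39836\right) = \left(-30435 + 0\right) \left(-46056 + 39836\right) = \left(-30435\right) \left(-6220\right) = 189305700$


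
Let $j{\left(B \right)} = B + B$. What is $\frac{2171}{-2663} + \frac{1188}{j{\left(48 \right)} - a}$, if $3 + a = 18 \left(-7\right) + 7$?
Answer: $\frac{1345183}{290267} \approx 4.6343$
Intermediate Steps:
$j{\left(B \right)} = 2 B$
$a = -122$ ($a = -3 + \left(18 \left(-7\right) + 7\right) = -3 + \left(-126 + 7\right) = -3 - 119 = -122$)
$\frac{2171}{-2663} + \frac{1188}{j{\left(48 \right)} - a} = \frac{2171}{-2663} + \frac{1188}{2 \cdot 48 - -122} = 2171 \left(- \frac{1}{2663}\right) + \frac{1188}{96 + 122} = - \frac{2171}{2663} + \frac{1188}{218} = - \frac{2171}{2663} + 1188 \cdot \frac{1}{218} = - \frac{2171}{2663} + \frac{594}{109} = \frac{1345183}{290267}$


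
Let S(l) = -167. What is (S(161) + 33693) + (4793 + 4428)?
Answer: 42747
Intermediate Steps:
(S(161) + 33693) + (4793 + 4428) = (-167 + 33693) + (4793 + 4428) = 33526 + 9221 = 42747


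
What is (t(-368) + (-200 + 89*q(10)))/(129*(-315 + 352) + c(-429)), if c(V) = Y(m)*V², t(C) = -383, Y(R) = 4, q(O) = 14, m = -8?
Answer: 221/246979 ≈ 0.00089481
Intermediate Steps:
c(V) = 4*V²
(t(-368) + (-200 + 89*q(10)))/(129*(-315 + 352) + c(-429)) = (-383 + (-200 + 89*14))/(129*(-315 + 352) + 4*(-429)²) = (-383 + (-200 + 1246))/(129*37 + 4*184041) = (-383 + 1046)/(4773 + 736164) = 663/740937 = 663*(1/740937) = 221/246979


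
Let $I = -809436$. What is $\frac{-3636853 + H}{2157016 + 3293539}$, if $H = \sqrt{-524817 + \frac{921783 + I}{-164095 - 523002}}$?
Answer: $- \frac{330623}{495505} + \frac{6 i \sqrt{22669317017}}{6796842085} \approx -0.66724 + 0.00013291 i$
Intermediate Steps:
$H = \frac{6 i \sqrt{22669317017}}{1247}$ ($H = \sqrt{-524817 + \frac{921783 - 809436}{-164095 - 523002}} = \sqrt{-524817 + \frac{112347}{-687097}} = \sqrt{-524817 + 112347 \left(- \frac{1}{687097}\right)} = \sqrt{-524817 - \frac{5913}{36163}} = \sqrt{- \frac{18978963084}{36163}} = \frac{6 i \sqrt{22669317017}}{1247} \approx 724.44 i$)
$\frac{-3636853 + H}{2157016 + 3293539} = \frac{-3636853 + \frac{6 i \sqrt{22669317017}}{1247}}{2157016 + 3293539} = \frac{-3636853 + \frac{6 i \sqrt{22669317017}}{1247}}{5450555} = \left(-3636853 + \frac{6 i \sqrt{22669317017}}{1247}\right) \frac{1}{5450555} = - \frac{330623}{495505} + \frac{6 i \sqrt{22669317017}}{6796842085}$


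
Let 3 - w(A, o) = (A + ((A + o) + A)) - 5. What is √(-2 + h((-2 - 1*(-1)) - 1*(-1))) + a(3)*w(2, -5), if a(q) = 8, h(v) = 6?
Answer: 58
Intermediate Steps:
w(A, o) = 8 - o - 3*A (w(A, o) = 3 - ((A + ((A + o) + A)) - 5) = 3 - ((A + (o + 2*A)) - 5) = 3 - ((o + 3*A) - 5) = 3 - (-5 + o + 3*A) = 3 + (5 - o - 3*A) = 8 - o - 3*A)
√(-2 + h((-2 - 1*(-1)) - 1*(-1))) + a(3)*w(2, -5) = √(-2 + 6) + 8*(8 - 1*(-5) - 3*2) = √4 + 8*(8 + 5 - 6) = 2 + 8*7 = 2 + 56 = 58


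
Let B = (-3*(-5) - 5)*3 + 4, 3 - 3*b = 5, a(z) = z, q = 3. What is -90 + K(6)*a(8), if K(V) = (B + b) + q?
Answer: 602/3 ≈ 200.67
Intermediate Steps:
b = -⅔ (b = 1 - ⅓*5 = 1 - 5/3 = -⅔ ≈ -0.66667)
B = 34 (B = (15 - 5)*3 + 4 = 10*3 + 4 = 30 + 4 = 34)
K(V) = 109/3 (K(V) = (34 - ⅔) + 3 = 100/3 + 3 = 109/3)
-90 + K(6)*a(8) = -90 + (109/3)*8 = -90 + 872/3 = 602/3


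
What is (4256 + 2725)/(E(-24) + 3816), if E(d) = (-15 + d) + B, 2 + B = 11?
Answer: 2327/1262 ≈ 1.8439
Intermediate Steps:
B = 9 (B = -2 + 11 = 9)
E(d) = -6 + d (E(d) = (-15 + d) + 9 = -6 + d)
(4256 + 2725)/(E(-24) + 3816) = (4256 + 2725)/((-6 - 24) + 3816) = 6981/(-30 + 3816) = 6981/3786 = 6981*(1/3786) = 2327/1262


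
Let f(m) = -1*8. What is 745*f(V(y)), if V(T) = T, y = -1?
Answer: -5960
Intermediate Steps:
f(m) = -8
745*f(V(y)) = 745*(-8) = -5960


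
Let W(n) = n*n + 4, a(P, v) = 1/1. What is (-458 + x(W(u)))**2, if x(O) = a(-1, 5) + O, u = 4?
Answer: 190969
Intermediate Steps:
a(P, v) = 1
W(n) = 4 + n**2 (W(n) = n**2 + 4 = 4 + n**2)
x(O) = 1 + O
(-458 + x(W(u)))**2 = (-458 + (1 + (4 + 4**2)))**2 = (-458 + (1 + (4 + 16)))**2 = (-458 + (1 + 20))**2 = (-458 + 21)**2 = (-437)**2 = 190969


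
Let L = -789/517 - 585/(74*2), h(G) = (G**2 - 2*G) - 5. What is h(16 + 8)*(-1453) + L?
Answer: -58146381421/76516 ≈ -7.5992e+5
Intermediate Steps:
h(G) = -5 + G**2 - 2*G
L = -419217/76516 (L = -789*1/517 - 585/148 = -789/517 - 585*1/148 = -789/517 - 585/148 = -419217/76516 ≈ -5.4788)
h(16 + 8)*(-1453) + L = (-5 + (16 + 8)**2 - 2*(16 + 8))*(-1453) - 419217/76516 = (-5 + 24**2 - 2*24)*(-1453) - 419217/76516 = (-5 + 576 - 48)*(-1453) - 419217/76516 = 523*(-1453) - 419217/76516 = -759919 - 419217/76516 = -58146381421/76516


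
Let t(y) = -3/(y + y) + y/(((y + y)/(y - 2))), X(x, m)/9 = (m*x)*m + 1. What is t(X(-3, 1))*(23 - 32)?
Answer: 357/4 ≈ 89.250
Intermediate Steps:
X(x, m) = 9 + 9*x*m² (X(x, m) = 9*((m*x)*m + 1) = 9*(x*m² + 1) = 9*(1 + x*m²) = 9 + 9*x*m²)
t(y) = -1 + y/2 - 3/(2*y) (t(y) = -3*1/(2*y) + y/(((2*y)/(-2 + y))) = -3/(2*y) + y/((2*y/(-2 + y))) = -3/(2*y) + y*((-2 + y)/(2*y)) = -3/(2*y) + (-1 + y/2) = -1 + y/2 - 3/(2*y))
t(X(-3, 1))*(23 - 32) = ((-3 + (9 + 9*(-3)*1²)*(-2 + (9 + 9*(-3)*1²)))/(2*(9 + 9*(-3)*1²)))*(23 - 32) = ((-3 + (9 + 9*(-3)*1)*(-2 + (9 + 9*(-3)*1)))/(2*(9 + 9*(-3)*1)))*(-9) = ((-3 + (9 - 27)*(-2 + (9 - 27)))/(2*(9 - 27)))*(-9) = ((½)*(-3 - 18*(-2 - 18))/(-18))*(-9) = ((½)*(-1/18)*(-3 - 18*(-20)))*(-9) = ((½)*(-1/18)*(-3 + 360))*(-9) = ((½)*(-1/18)*357)*(-9) = -119/12*(-9) = 357/4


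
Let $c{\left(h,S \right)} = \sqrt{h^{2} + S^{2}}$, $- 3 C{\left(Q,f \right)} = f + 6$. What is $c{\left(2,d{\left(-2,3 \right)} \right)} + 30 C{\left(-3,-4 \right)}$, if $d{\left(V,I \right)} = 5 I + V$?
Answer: $-20 + \sqrt{173} \approx -6.8471$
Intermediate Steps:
$d{\left(V,I \right)} = V + 5 I$
$C{\left(Q,f \right)} = -2 - \frac{f}{3}$ ($C{\left(Q,f \right)} = - \frac{f + 6}{3} = - \frac{6 + f}{3} = -2 - \frac{f}{3}$)
$c{\left(h,S \right)} = \sqrt{S^{2} + h^{2}}$
$c{\left(2,d{\left(-2,3 \right)} \right)} + 30 C{\left(-3,-4 \right)} = \sqrt{\left(-2 + 5 \cdot 3\right)^{2} + 2^{2}} + 30 \left(-2 - - \frac{4}{3}\right) = \sqrt{\left(-2 + 15\right)^{2} + 4} + 30 \left(-2 + \frac{4}{3}\right) = \sqrt{13^{2} + 4} + 30 \left(- \frac{2}{3}\right) = \sqrt{169 + 4} - 20 = \sqrt{173} - 20 = -20 + \sqrt{173}$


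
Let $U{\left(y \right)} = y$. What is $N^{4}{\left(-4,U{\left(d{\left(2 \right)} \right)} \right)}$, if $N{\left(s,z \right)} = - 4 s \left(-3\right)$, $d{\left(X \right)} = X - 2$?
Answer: $5308416$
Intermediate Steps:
$d{\left(X \right)} = -2 + X$
$N{\left(s,z \right)} = 12 s$
$N^{4}{\left(-4,U{\left(d{\left(2 \right)} \right)} \right)} = \left(12 \left(-4\right)\right)^{4} = \left(-48\right)^{4} = 5308416$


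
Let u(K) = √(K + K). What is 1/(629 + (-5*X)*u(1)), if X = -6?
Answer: 629/393841 - 30*√2/393841 ≈ 0.0014894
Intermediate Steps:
u(K) = √2*√K (u(K) = √(2*K) = √2*√K)
1/(629 + (-5*X)*u(1)) = 1/(629 + (-5*(-6))*(√2*√1)) = 1/(629 + 30*(√2*1)) = 1/(629 + 30*√2)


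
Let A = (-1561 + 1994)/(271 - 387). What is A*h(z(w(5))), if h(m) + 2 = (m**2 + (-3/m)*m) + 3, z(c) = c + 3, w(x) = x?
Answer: -13423/58 ≈ -231.43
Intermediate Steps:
z(c) = 3 + c
A = -433/116 (A = 433/(-116) = 433*(-1/116) = -433/116 ≈ -3.7328)
h(m) = -2 + m**2 (h(m) = -2 + ((m**2 + (-3/m)*m) + 3) = -2 + ((m**2 - 3) + 3) = -2 + ((-3 + m**2) + 3) = -2 + m**2)
A*h(z(w(5))) = -433*(-2 + (3 + 5)**2)/116 = -433*(-2 + 8**2)/116 = -433*(-2 + 64)/116 = -433/116*62 = -13423/58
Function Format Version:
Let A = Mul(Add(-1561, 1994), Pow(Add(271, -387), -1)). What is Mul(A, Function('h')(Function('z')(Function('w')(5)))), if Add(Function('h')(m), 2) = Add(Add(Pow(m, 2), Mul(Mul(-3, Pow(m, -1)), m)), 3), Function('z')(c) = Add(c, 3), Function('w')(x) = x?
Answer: Rational(-13423, 58) ≈ -231.43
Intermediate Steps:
Function('z')(c) = Add(3, c)
A = Rational(-433, 116) (A = Mul(433, Pow(-116, -1)) = Mul(433, Rational(-1, 116)) = Rational(-433, 116) ≈ -3.7328)
Function('h')(m) = Add(-2, Pow(m, 2)) (Function('h')(m) = Add(-2, Add(Add(Pow(m, 2), Mul(Mul(-3, Pow(m, -1)), m)), 3)) = Add(-2, Add(Add(Pow(m, 2), -3), 3)) = Add(-2, Add(Add(-3, Pow(m, 2)), 3)) = Add(-2, Pow(m, 2)))
Mul(A, Function('h')(Function('z')(Function('w')(5)))) = Mul(Rational(-433, 116), Add(-2, Pow(Add(3, 5), 2))) = Mul(Rational(-433, 116), Add(-2, Pow(8, 2))) = Mul(Rational(-433, 116), Add(-2, 64)) = Mul(Rational(-433, 116), 62) = Rational(-13423, 58)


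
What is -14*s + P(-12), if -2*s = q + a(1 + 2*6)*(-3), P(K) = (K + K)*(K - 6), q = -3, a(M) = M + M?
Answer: -135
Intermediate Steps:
a(M) = 2*M
P(K) = 2*K*(-6 + K) (P(K) = (2*K)*(-6 + K) = 2*K*(-6 + K))
s = 81/2 (s = -(-3 + (2*(1 + 2*6))*(-3))/2 = -(-3 + (2*(1 + 12))*(-3))/2 = -(-3 + (2*13)*(-3))/2 = -(-3 + 26*(-3))/2 = -(-3 - 78)/2 = -1/2*(-81) = 81/2 ≈ 40.500)
-14*s + P(-12) = -14*81/2 + 2*(-12)*(-6 - 12) = -567 + 2*(-12)*(-18) = -567 + 432 = -135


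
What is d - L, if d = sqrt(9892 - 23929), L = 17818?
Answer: -17818 + I*sqrt(14037) ≈ -17818.0 + 118.48*I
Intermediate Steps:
d = I*sqrt(14037) (d = sqrt(-14037) = I*sqrt(14037) ≈ 118.48*I)
d - L = I*sqrt(14037) - 1*17818 = I*sqrt(14037) - 17818 = -17818 + I*sqrt(14037)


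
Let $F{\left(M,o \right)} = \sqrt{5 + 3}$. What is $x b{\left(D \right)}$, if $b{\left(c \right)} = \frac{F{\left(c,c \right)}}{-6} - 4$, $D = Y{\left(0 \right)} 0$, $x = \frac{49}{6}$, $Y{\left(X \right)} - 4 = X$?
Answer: $- \frac{98}{3} - \frac{49 \sqrt{2}}{18} \approx -36.516$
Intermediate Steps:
$F{\left(M,o \right)} = 2 \sqrt{2}$ ($F{\left(M,o \right)} = \sqrt{8} = 2 \sqrt{2}$)
$Y{\left(X \right)} = 4 + X$
$x = \frac{49}{6}$ ($x = 49 \cdot \frac{1}{6} = \frac{49}{6} \approx 8.1667$)
$D = 0$ ($D = \left(4 + 0\right) 0 = 4 \cdot 0 = 0$)
$b{\left(c \right)} = -4 - \frac{\sqrt{2}}{3}$ ($b{\left(c \right)} = \frac{2 \sqrt{2}}{-6} - 4 = 2 \sqrt{2} \left(- \frac{1}{6}\right) - 4 = - \frac{\sqrt{2}}{3} - 4 = -4 - \frac{\sqrt{2}}{3}$)
$x b{\left(D \right)} = \frac{49 \left(-4 - \frac{\sqrt{2}}{3}\right)}{6} = - \frac{98}{3} - \frac{49 \sqrt{2}}{18}$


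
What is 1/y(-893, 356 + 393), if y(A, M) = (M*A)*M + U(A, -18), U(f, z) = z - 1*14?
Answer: -1/500973925 ≈ -1.9961e-9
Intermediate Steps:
U(f, z) = -14 + z (U(f, z) = z - 14 = -14 + z)
y(A, M) = -32 + A*M**2 (y(A, M) = (M*A)*M + (-14 - 18) = (A*M)*M - 32 = A*M**2 - 32 = -32 + A*M**2)
1/y(-893, 356 + 393) = 1/(-32 - 893*(356 + 393)**2) = 1/(-32 - 893*749**2) = 1/(-32 - 893*561001) = 1/(-32 - 500973893) = 1/(-500973925) = -1/500973925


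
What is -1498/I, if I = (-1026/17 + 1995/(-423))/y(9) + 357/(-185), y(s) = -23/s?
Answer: -2546409005/40001658 ≈ -63.658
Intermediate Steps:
I = 80003316/3399745 (I = (-1026/17 + 1995/(-423))/((-23/9)) + 357/(-185) = (-1026*1/17 + 1995*(-1/423))/((-23*⅑)) + 357*(-1/185) = (-1026/17 - 665/141)/(-23/9) - 357/185 = -155971/2397*(-9/23) - 357/185 = 467913/18377 - 357/185 = 80003316/3399745 ≈ 23.532)
-1498/I = -1498/80003316/3399745 = -1498*3399745/80003316 = -2546409005/40001658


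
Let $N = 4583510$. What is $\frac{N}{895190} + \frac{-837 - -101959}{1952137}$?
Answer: $\frac{903816286405}{174753352103} \approx 5.172$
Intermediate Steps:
$\frac{N}{895190} + \frac{-837 - -101959}{1952137} = \frac{4583510}{895190} + \frac{-837 - -101959}{1952137} = 4583510 \cdot \frac{1}{895190} + \left(-837 + 101959\right) \frac{1}{1952137} = \frac{458351}{89519} + 101122 \cdot \frac{1}{1952137} = \frac{458351}{89519} + \frac{101122}{1952137} = \frac{903816286405}{174753352103}$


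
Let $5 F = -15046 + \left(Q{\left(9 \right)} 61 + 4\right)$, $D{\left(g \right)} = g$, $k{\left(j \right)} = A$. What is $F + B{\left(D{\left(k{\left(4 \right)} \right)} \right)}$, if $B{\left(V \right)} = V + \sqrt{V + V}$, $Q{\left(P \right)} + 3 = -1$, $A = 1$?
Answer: $- \frac{15281}{5} + \sqrt{2} \approx -3054.8$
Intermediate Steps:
$Q{\left(P \right)} = -4$ ($Q{\left(P \right)} = -3 - 1 = -4$)
$k{\left(j \right)} = 1$
$F = - \frac{15286}{5}$ ($F = \frac{-15046 + \left(\left(-4\right) 61 + 4\right)}{5} = \frac{-15046 + \left(-244 + 4\right)}{5} = \frac{-15046 - 240}{5} = \frac{1}{5} \left(-15286\right) = - \frac{15286}{5} \approx -3057.2$)
$B{\left(V \right)} = V + \sqrt{2} \sqrt{V}$ ($B{\left(V \right)} = V + \sqrt{2 V} = V + \sqrt{2} \sqrt{V}$)
$F + B{\left(D{\left(k{\left(4 \right)} \right)} \right)} = - \frac{15286}{5} + \left(1 + \sqrt{2} \sqrt{1}\right) = - \frac{15286}{5} + \left(1 + \sqrt{2} \cdot 1\right) = - \frac{15286}{5} + \left(1 + \sqrt{2}\right) = - \frac{15281}{5} + \sqrt{2}$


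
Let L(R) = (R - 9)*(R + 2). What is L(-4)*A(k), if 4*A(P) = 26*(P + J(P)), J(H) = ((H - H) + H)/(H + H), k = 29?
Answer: 9971/2 ≈ 4985.5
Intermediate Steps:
J(H) = 1/2 (J(H) = (0 + H)/((2*H)) = H*(1/(2*H)) = 1/2)
L(R) = (-9 + R)*(2 + R)
A(P) = 13/4 + 13*P/2 (A(P) = (26*(P + 1/2))/4 = (26*(1/2 + P))/4 = (13 + 26*P)/4 = 13/4 + 13*P/2)
L(-4)*A(k) = (-18 + (-4)**2 - 7*(-4))*(13/4 + (13/2)*29) = (-18 + 16 + 28)*(13/4 + 377/2) = 26*(767/4) = 9971/2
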